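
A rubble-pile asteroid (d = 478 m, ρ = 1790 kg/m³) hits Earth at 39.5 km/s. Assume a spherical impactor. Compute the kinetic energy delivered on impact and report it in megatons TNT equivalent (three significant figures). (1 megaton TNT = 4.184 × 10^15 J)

E ≈ 19100 Mt TNT

v = 39500 m/s.
Mass m = (π/6) ρ d³ = (π/6) × 1790 × (478)³ = 1.024 × 10^11 kg
E = ½ m v² = 0.5 × 1.024 × 10^11 × (39500)² = 7.988 × 10^19 J
   = 7.988 × 10^19 / 4.184×10^15 = 19092 Mt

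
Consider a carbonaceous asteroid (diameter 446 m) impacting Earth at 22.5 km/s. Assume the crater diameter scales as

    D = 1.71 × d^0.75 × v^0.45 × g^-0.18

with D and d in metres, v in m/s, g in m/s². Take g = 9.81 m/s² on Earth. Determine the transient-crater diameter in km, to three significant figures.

In SI units: v = 22500 m/s.
d^0.75 = 446^0.75 = 97.05
v^0.45 = 22500^0.45 = 90.88
g^-0.18 = 9.81^-0.18 = 0.6630
D = 1.71 × 97.05 × 90.88 × 0.6630 = 9999 m
   = 9.999 km

D ≈ 10.0 km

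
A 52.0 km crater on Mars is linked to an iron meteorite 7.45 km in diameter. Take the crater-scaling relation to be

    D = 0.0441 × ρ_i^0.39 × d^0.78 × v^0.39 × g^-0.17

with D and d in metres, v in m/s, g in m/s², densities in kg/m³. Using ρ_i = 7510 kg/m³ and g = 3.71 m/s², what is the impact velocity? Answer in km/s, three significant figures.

Rearranging for v: v = [D / (0.0441 · 7510^0.39 · 7450^0.78 · 3.71^-0.17)]^(1/0.39).
D = 52000 m.
7510^0.39 = 32.47
7450^0.78 = 1048
3.71^-0.17 = 0.8002
Denominator = 0.0441 × 32.47 × 1048 × 0.8002 = 1201
D / 1201 = 52000 / 1201 = 43.30
v = 43.30^(1/0.39) = 43.30^2.5641 = 15708 m/s

v ≈ 15.7 km/s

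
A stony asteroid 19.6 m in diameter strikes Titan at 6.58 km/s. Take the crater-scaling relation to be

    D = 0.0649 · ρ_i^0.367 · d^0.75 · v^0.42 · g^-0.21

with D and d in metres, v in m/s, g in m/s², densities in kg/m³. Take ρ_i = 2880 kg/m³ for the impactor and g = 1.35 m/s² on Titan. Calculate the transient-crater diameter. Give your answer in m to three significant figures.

In SI units: v = 6580 m/s.
ρ_i^0.367 = 2880^0.367 = 18.60
d^0.75 = 19.6^0.75 = 9.315
v^0.42 = 6580^0.42 = 40.15
g^-0.21 = 1.35^-0.21 = 0.9389
D = 0.0649 × 18.60 × 9.315 × 40.15 × 0.9389 = 423.9 m

D ≈ 424 m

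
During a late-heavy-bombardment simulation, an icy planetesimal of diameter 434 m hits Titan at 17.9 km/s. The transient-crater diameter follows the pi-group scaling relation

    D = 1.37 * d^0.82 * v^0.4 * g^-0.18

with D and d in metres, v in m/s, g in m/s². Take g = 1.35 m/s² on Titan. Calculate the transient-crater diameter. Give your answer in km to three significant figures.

D ≈ 9.49 km

In SI units: v = 17900 m/s.
d^0.82 = 434^0.82 = 145.5
v^0.4 = 17900^0.4 = 50.25
g^-0.18 = 1.35^-0.18 = 0.9474
D = 1.37 × 145.5 × 50.25 × 0.9474 = 9490 m
   = 9.490 km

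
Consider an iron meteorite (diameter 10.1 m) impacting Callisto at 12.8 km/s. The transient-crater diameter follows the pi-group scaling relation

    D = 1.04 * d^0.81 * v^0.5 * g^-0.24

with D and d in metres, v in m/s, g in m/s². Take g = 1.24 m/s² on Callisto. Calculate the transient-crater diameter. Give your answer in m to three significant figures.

In SI units: v = 12800 m/s.
d^0.81 = 10.1^0.81 = 6.509
v^0.5 = 12800^0.5 = 113.1
g^-0.24 = 1.24^-0.24 = 0.9497
D = 1.04 × 6.509 × 113.1 × 0.9497 = 727.1 m

D ≈ 727 m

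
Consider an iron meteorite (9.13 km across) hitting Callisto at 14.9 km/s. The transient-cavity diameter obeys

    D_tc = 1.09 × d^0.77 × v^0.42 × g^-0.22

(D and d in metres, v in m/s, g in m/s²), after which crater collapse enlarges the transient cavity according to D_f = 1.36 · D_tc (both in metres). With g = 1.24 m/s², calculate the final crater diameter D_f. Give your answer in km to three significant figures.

In SI: d = 9130 m, v = 14900 m/s.
d^0.77 = 9130^0.77 = 1121
v^0.42 = 14900^0.42 = 56.59
g^-0.22 = 1.24^-0.22 = 0.9538
D_tc = 1.09 × 1121 × 56.59 × 0.9538 = 65950 m
D_f = 1.36 × 65950 = 89692 m
     = 89.69 km

D_f ≈ 89.7 km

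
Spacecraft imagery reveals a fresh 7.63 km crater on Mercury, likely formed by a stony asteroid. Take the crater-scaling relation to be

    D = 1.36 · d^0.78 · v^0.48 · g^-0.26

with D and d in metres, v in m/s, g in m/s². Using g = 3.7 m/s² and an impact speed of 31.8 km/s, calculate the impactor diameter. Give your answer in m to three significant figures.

Rearranging for d: d = [D / (1.36 · 31800^0.48 · 3.7^-0.26)]^(1/0.78).
D = 7630 m.
31800^0.48 = 144.9
3.7^-0.26 = 0.7117
Denominator = 1.36 × 144.9 × 0.7117 = 140.3
D / 140.3 = 7630 / 140.3 = 54.38
d = 54.38^(1/0.78) = 54.38^1.2821 = 167.9 m

d ≈ 168 m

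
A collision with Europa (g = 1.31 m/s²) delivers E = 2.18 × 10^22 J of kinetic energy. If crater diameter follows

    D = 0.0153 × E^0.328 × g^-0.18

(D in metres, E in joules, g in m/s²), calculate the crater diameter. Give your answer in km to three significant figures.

D ≈ 309 km

E^0.328 = (2.18 × 10^22)^0.328 = 2.123 × 10^7
g^-0.18 = 1.31^-0.18 = 0.9526
D = 0.0153 × 2.123 × 10^7 × 0.9526 = 3.094 × 10^5 m
   = 309.4 km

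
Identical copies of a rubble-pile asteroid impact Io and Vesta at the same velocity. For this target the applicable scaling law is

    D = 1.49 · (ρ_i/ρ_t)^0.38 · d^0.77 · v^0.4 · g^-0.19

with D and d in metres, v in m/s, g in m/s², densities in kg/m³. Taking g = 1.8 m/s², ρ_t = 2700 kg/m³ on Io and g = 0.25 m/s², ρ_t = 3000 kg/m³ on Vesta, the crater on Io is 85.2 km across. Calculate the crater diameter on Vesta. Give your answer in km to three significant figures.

D ≈ 119 km

The impactor-only factors (d, v, ρ_i) cancel in the ratio, leaving D_Vesta/D_Io = (g_Vesta/g_Io)^-0.19 · (ρ_t,Io/ρ_t,Vesta)^0.38.
(0.25/1.8)^-0.19 = 0.1389^-0.19 = 1.455
(2700/3000)^0.38 = 0.9000^0.38 = 0.9608
Ratio = 1.455 × 0.9608 = 1.398
D_Vesta = 1.398 × 85.2 km = 119 km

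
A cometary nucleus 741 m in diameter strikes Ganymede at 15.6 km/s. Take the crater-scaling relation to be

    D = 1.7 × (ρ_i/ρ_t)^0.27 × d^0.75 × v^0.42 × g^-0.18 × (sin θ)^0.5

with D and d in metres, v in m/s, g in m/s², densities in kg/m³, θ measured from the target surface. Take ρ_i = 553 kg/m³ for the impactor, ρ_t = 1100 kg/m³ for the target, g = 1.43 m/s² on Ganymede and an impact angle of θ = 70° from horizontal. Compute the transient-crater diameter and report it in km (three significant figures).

In SI units: v = 15600 m/s.
(ρ_i/ρ_t)^0.27 = (553/1100)^0.27 = 0.8305
d^0.75 = 741^0.75 = 142.0
v^0.42 = 15600^0.42 = 57.69
g^-0.18 = 1.43^-0.18 = 0.9376
(sin 70°)^0.5 = 0.9397^0.5 = 0.9694
D = 1.7 × 0.8305 × 142.0 × 57.69 × 0.9376 × 0.9694 = 10512 m
   = 10.51 km

D ≈ 10.5 km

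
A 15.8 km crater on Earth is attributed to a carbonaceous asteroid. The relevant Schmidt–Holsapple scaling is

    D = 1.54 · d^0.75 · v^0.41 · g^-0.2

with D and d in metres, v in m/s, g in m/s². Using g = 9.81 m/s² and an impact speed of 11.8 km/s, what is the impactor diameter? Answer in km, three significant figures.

d ≈ 2.44 km

Rearranging for d: d = [D / (1.54 · 11800^0.41 · 9.81^-0.2)]^(1/0.75).
D = 15800 m.
11800^0.41 = 46.72
9.81^-0.2 = 0.6334
Denominator = 1.54 × 46.72 × 0.6334 = 45.57
D / 45.57 = 15800 / 45.57 = 346.7
d = 346.7^(1/0.75) = 346.7^1.3333 = 2435 m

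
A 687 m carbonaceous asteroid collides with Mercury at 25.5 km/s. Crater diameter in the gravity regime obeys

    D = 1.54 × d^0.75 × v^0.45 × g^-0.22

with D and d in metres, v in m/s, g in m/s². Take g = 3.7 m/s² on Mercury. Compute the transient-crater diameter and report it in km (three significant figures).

In SI units: v = 25500 m/s.
d^0.75 = 687^0.75 = 134.2
v^0.45 = 25500^0.45 = 96.15
g^-0.22 = 3.7^-0.22 = 0.7499
D = 1.54 × 134.2 × 96.15 × 0.7499 = 14901 m
   = 14.90 km

D ≈ 14.9 km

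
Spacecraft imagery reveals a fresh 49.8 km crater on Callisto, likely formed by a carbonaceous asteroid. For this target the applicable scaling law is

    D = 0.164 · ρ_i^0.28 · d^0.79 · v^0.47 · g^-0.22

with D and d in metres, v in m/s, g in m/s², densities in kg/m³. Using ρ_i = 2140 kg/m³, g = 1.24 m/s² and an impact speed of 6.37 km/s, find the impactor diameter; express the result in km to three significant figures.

Rearranging for d: d = [D / (0.164 · 2140^0.28 · 6370^0.47 · 1.24^-0.22)]^(1/0.79).
D = 49800 m.
2140^0.28 = 8.561
6370^0.47 = 61.37
1.24^-0.22 = 0.9538
Denominator = 0.164 × 8.561 × 61.37 × 0.9538 = 82.18
D / 82.18 = 49800 / 82.18 = 606.0
d = 606.0^(1/0.79) = 606.0^1.2658 = 3327 m

d ≈ 3.33 km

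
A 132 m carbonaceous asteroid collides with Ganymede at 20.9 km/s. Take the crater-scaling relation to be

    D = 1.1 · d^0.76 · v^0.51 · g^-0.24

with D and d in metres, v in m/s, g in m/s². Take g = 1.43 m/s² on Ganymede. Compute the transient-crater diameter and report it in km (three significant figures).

In SI units: v = 20900 m/s.
d^0.76 = 132^0.76 = 40.89
v^0.51 = 20900^0.51 = 159.7
g^-0.24 = 1.43^-0.24 = 0.9177
D = 1.1 × 40.89 × 159.7 × 0.9177 = 6592 m
   = 6.592 km

D ≈ 6.59 km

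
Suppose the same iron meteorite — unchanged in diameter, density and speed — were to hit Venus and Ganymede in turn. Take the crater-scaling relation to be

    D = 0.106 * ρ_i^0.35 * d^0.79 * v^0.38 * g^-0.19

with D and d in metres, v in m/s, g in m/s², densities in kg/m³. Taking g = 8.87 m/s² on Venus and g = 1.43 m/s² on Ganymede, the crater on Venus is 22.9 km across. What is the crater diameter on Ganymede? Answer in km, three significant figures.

All impactor-dependent factors cancel in the ratio, leaving D_Ganymede/D_Venus = (g_Ganymede/g_Venus)^-0.19.
(1.43/8.87)^-0.19 = 0.1612^-0.19 = 1.414
D_Ganymede = 1.414 × 22.9 km = 32.4 km

D ≈ 32.4 km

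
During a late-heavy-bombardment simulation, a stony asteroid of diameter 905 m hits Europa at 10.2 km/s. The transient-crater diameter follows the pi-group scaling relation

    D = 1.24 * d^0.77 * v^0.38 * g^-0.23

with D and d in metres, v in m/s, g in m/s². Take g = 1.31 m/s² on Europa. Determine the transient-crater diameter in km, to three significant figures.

D ≈ 7.35 km

In SI units: v = 10200 m/s.
d^0.77 = 905^0.77 = 189.1
v^0.38 = 10200^0.38 = 33.36
g^-0.23 = 1.31^-0.23 = 0.9398
D = 1.24 × 189.1 × 33.36 × 0.9398 = 7351 m
   = 7.351 km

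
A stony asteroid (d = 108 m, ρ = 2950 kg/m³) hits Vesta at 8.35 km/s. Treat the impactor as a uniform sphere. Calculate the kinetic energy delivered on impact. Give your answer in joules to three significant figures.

E ≈ 6.78 × 10^16 J

v = 8350 m/s.
Mass m = (π/6) ρ d³ = (π/6) × 2950 × (108)³ = 1.946 × 10^9 kg
E = ½ m v² = 0.5 × 1.946 × 10^9 × (8350)² = 6.784 × 10^16 J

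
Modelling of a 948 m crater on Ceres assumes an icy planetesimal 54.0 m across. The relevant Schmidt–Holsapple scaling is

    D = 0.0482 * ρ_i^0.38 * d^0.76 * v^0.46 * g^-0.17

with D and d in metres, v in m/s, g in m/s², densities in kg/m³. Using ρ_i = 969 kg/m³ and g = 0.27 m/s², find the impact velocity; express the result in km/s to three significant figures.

Rearranging for v: v = [D / (0.0482 · 969^0.38 · 54^0.76 · 0.27^-0.17)]^(1/0.46).
969^0.38 = 13.64
54^0.76 = 20.73
0.27^-0.17 = 1.249
Denominator = 0.0482 × 13.64 × 20.73 × 1.249 = 17.02
D / 17.02 = 948 / 17.02 = 55.70
v = 55.70^(1/0.46) = 55.70^2.1739 = 6242 m/s

v ≈ 6.24 km/s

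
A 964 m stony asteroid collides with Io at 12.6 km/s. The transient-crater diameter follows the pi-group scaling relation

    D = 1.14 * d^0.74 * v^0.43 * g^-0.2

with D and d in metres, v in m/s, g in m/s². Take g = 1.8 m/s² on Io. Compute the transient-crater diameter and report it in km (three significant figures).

D ≈ 9.49 km

In SI units: v = 12600 m/s.
d^0.74 = 964^0.74 = 161.5
v^0.43 = 12600^0.43 = 57.96
g^-0.2 = 1.8^-0.2 = 0.8891
D = 1.14 × 161.5 × 57.96 × 0.8891 = 9488 m
   = 9.488 km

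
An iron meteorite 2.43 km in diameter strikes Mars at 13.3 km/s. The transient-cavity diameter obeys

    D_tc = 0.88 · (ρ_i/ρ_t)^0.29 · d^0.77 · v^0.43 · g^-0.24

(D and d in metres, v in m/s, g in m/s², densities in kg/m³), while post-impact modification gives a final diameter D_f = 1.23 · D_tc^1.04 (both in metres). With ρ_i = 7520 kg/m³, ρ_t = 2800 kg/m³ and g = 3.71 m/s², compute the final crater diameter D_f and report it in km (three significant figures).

In SI: d = 2430 m, v = 13300 m/s.
(ρ_i/ρ_t)^0.29 = (7520/2800)^0.29 = 1.332
d^0.77 = 2430^0.77 = 404.5
v^0.43 = 13300^0.43 = 59.33
g^-0.24 = 3.71^-0.24 = 0.7300
D_tc = 0.88 × 1.332 × 404.5 × 59.33 × 0.7300 = 20540 m
D_f = 1.23 × (20540)^1.04 = 37585 m
     = 37.58 km

D_f ≈ 37.6 km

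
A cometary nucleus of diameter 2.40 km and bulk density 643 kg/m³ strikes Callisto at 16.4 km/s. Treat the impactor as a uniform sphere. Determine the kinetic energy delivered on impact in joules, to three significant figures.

E ≈ 6.26 × 10^20 J

d = 2400 m; v = 16400 m/s.
Mass m = (π/6) ρ d³ = (π/6) × 643 × (2400)³ = 4.654 × 10^12 kg
E = ½ m v² = 0.5 × 4.654 × 10^12 × (16400)² = 6.259 × 10^20 J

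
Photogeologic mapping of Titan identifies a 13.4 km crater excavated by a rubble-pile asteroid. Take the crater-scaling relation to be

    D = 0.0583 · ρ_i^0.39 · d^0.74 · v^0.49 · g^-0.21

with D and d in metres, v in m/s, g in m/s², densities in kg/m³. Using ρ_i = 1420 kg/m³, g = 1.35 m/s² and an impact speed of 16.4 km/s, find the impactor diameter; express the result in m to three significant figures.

Rearranging for d: d = [D / (0.0583 · 1420^0.39 · 16400^0.49 · 1.35^-0.21)]^(1/0.74).
D = 13400 m.
1420^0.39 = 16.96
16400^0.49 = 116.2
1.35^-0.21 = 0.9389
Denominator = 0.0583 × 16.96 × 116.2 × 0.9389 = 107.9
D / 107.9 = 13400 / 107.9 = 124.2
d = 124.2^(1/0.74) = 124.2^1.3514 = 676.1 m

d ≈ 676 m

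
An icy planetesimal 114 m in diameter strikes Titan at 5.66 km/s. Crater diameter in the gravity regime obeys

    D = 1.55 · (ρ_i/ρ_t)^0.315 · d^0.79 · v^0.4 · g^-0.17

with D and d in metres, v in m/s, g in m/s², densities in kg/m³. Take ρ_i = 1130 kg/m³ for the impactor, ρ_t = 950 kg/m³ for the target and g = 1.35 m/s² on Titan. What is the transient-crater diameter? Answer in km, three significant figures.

In SI units: v = 5660 m/s.
(ρ_i/ρ_t)^0.315 = (1130/950)^0.315 = 1.056
d^0.79 = 114^0.79 = 42.17
v^0.4 = 5660^0.4 = 31.70
g^-0.17 = 1.35^-0.17 = 0.9503
D = 1.55 × 1.056 × 42.17 × 31.70 × 0.9503 = 2079 m
   = 2.079 km

D ≈ 2.08 km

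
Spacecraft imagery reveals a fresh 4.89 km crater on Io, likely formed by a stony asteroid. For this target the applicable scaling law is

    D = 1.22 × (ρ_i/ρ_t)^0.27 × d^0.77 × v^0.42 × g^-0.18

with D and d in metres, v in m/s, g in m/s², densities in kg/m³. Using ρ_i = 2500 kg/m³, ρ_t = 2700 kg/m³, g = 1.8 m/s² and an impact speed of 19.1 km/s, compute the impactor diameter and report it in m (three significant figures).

d ≈ 260 m

Rearranging for d: d = [D / (1.22 · (2500/2700)^0.27 · 19100^0.42 · 1.8^-0.18)]^(1/0.77).
D = 4890 m.
(2500/2700)^0.27 = 0.9794
19100^0.42 = 62.81
1.8^-0.18 = 0.8996
Denominator = 1.22 × 0.9794 × 62.81 × 0.8996 = 67.51
D / 67.51 = 4890 / 67.51 = 72.43
d = 72.43^(1/0.77) = 72.43^1.2987 = 260.3 m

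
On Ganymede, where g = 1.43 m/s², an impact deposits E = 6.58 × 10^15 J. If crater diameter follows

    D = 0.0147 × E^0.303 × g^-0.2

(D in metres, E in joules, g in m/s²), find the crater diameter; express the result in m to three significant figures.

E^0.303 = (6.58 × 10^15)^0.303 = 6.208 × 10^4
g^-0.2 = 1.43^-0.2 = 0.9310
D = 0.0147 × 6.208 × 10^4 × 0.9310 = 849.6 m

D ≈ 850 m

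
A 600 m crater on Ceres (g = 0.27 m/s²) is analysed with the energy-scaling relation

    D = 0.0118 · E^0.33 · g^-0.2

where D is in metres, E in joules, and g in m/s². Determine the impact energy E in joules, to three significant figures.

E ≈ 8.26 × 10^13 J

Rearranging: E = [D / (0.0118 · g^-0.2)]^(1/0.33).
g^-0.2 = 0.27^-0.2 = 1.299
D / (0.0118 × 1.299) = 600 / (0.01533) = 3.914 × 10^4
E = (3.914 × 10^4)^3.0303 = 8.261 × 10^13 J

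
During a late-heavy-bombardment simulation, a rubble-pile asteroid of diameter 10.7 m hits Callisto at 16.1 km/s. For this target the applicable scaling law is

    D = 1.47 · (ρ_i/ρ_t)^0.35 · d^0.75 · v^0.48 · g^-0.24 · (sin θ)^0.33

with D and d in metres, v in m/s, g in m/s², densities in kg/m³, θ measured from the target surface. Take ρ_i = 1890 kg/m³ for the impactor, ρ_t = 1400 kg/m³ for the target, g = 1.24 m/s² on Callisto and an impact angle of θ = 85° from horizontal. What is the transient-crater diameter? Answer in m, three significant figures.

In SI units: v = 16100 m/s.
(ρ_i/ρ_t)^0.35 = (1890/1400)^0.35 = 1.111
d^0.75 = 10.7^0.75 = 5.916
v^0.48 = 16100^0.48 = 104.5
g^-0.24 = 1.24^-0.24 = 0.9497
(sin 85°)^0.33 = 0.9962^0.33 = 0.9987
D = 1.47 × 1.111 × 5.916 × 104.5 × 0.9497 × 0.9987 = 957.6 m

D ≈ 958 m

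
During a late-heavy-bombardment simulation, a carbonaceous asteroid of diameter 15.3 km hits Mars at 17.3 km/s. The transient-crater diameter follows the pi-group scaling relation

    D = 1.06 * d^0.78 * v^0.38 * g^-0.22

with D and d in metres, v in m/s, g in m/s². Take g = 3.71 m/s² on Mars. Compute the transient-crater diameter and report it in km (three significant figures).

In SI units: d = 15300 m, v = 17300 m/s.
d^0.78 = 15300^0.78 = 1837
v^0.38 = 17300^0.38 = 40.78
g^-0.22 = 3.71^-0.22 = 0.7494
D = 1.06 × 1837 × 40.78 × 0.7494 = 59508 m
   = 59.51 km

D ≈ 59.5 km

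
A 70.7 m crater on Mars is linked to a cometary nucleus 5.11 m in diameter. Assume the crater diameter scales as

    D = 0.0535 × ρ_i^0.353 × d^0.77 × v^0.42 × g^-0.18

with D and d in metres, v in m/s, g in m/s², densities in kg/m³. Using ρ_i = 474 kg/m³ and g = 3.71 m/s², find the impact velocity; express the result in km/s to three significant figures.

Rearranging for v: v = [D / (0.0535 · 474^0.353 · 5.11^0.77 · 3.71^-0.18)]^(1/0.42).
474^0.353 = 8.801
5.11^0.77 = 3.511
3.71^-0.18 = 0.7898
Denominator = 0.0535 × 8.801 × 3.511 × 0.7898 = 1.306
D / 1.306 = 70.7 / 1.306 = 54.13
v = 54.13^(1/0.42) = 54.13^2.381 = 13407 m/s

v ≈ 13.4 km/s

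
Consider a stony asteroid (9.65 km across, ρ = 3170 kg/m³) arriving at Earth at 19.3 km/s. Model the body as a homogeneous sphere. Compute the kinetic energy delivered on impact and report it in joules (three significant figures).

E ≈ 2.78 × 10^23 J

d = 9650 m; v = 19300 m/s.
Mass m = (π/6) ρ d³ = (π/6) × 3170 × (9650)³ = 1.492 × 10^15 kg
E = ½ m v² = 0.5 × 1.492 × 10^15 × (19300)² = 2.779 × 10^23 J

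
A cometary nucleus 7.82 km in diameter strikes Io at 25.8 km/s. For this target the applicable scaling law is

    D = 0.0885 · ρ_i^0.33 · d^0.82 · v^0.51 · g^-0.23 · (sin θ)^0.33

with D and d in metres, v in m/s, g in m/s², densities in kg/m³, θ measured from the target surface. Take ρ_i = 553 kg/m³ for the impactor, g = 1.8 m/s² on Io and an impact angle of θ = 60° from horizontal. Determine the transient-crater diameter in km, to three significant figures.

In SI units: d = 7820 m, v = 25800 m/s.
ρ_i^0.33 = 553^0.33 = 8.037
d^0.82 = 7820^0.82 = 1558
v^0.51 = 25800^0.51 = 177.8
g^-0.23 = 1.8^-0.23 = 0.8735
(sin 60°)^0.33 = 0.8660^0.33 = 0.9536
D = 0.0885 × 8.037 × 1558 × 177.8 × 0.8735 × 0.9536 = 1.641 × 10^5 m
   = 164.1 km

D ≈ 164 km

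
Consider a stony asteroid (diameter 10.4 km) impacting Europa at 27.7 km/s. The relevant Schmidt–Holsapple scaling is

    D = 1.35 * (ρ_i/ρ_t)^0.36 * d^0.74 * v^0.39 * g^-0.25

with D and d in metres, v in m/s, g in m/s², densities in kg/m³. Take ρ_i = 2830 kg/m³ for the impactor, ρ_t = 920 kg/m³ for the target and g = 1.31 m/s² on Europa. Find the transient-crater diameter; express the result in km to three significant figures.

In SI units: d = 10400 m, v = 27700 m/s.
(ρ_i/ρ_t)^0.36 = (2830/920)^0.36 = 1.499
d^0.74 = 10400^0.74 = 938.9
v^0.39 = 27700^0.39 = 54.02
g^-0.25 = 1.31^-0.25 = 0.9347
D = 1.35 × 1.499 × 938.9 × 54.02 × 0.9347 = 95936 m
   = 95.94 km

D ≈ 95.9 km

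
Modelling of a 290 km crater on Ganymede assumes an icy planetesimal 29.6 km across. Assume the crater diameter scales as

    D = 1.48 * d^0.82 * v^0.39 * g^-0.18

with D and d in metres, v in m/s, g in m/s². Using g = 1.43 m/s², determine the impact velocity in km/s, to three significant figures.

v ≈ 17.4 km/s

Rearranging for v: v = [D / (1.48 · 29600^0.82 · 1.43^-0.18)]^(1/0.39).
D = 290000 m.
29600^0.82 = 4639
1.43^-0.18 = 0.9376
Denominator = 1.48 × 4639 × 0.9376 = 6437
D / 6437 = 290000 / 6437 = 45.05
v = 45.05^(1/0.39) = 45.05^2.5641 = 17388 m/s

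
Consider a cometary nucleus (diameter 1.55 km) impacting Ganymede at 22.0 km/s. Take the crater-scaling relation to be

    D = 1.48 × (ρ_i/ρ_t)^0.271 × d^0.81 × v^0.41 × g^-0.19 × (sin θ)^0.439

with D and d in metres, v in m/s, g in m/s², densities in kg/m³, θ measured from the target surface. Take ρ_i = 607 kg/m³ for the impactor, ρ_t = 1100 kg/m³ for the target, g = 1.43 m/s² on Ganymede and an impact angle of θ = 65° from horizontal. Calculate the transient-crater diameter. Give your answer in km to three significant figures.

In SI units: d = 1550 m, v = 22000 m/s.
(ρ_i/ρ_t)^0.271 = (607/1100)^0.271 = 0.8512
d^0.81 = 1550^0.81 = 383.9
v^0.41 = 22000^0.41 = 60.31
g^-0.19 = 1.43^-0.19 = 0.9343
(sin 65°)^0.439 = 0.9063^0.439 = 0.9577
D = 1.48 × 0.8512 × 383.9 × 60.31 × 0.9343 × 0.9577 = 26099 m
   = 26.10 km

D ≈ 26.1 km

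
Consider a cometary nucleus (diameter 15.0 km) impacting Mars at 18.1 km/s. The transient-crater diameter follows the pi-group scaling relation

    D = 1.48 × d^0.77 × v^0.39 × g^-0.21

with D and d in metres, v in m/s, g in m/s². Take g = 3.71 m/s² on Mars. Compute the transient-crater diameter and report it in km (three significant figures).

In SI units: d = 15000 m, v = 18100 m/s.
d^0.77 = 15000^0.77 = 1643
v^0.39 = 18100^0.39 = 45.76
g^-0.21 = 3.71^-0.21 = 0.7593
D = 1.48 × 1643 × 45.76 × 0.7593 = 84489 m
   = 84.49 km

D ≈ 84.5 km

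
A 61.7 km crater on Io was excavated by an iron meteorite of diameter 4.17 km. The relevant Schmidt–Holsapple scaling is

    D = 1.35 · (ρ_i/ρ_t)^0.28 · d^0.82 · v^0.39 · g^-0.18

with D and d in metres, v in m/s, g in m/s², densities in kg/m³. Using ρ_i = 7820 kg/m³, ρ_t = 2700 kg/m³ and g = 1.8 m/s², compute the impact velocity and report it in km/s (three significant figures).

v ≈ 13.3 km/s

Rearranging for v: v = [D / (1.35 · (7820/2700)^0.28 · 4170^0.82 · 1.8^-0.18)]^(1/0.39).
D = 61700 m.
(7820/2700)^0.28 = 1.347
4170^0.82 = 930.1
1.8^-0.18 = 0.8996
Denominator = 1.35 × 1.347 × 930.1 × 0.8996 = 1522
D / 1522 = 61700 / 1522 = 40.54
v = 40.54^(1/0.39) = 40.54^2.5641 = 13267 m/s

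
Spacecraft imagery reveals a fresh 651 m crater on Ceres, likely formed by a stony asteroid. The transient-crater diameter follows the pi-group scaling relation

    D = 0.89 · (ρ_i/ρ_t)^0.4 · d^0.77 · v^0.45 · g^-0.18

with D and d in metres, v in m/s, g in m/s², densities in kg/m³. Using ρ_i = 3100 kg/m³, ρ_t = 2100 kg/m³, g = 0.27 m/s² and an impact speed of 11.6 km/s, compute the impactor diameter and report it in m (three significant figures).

d ≈ 13.3 m

Rearranging for d: d = [D / (0.89 · (3100/2100)^0.4 · 11600^0.45 · 0.27^-0.18)]^(1/0.77).
(3100/2100)^0.4 = 1.169
11600^0.45 = 67.45
0.27^-0.18 = 1.266
Denominator = 0.89 × 1.169 × 67.45 × 1.266 = 88.84
D / 88.84 = 651 / 88.84 = 7.328
d = 7.328^(1/0.77) = 7.328^1.2987 = 13.28 m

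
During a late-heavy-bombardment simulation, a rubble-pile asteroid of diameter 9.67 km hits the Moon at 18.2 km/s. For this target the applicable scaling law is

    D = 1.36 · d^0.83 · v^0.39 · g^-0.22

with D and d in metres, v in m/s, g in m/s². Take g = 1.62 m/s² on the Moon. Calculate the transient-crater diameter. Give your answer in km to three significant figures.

D ≈ 114 km

In SI units: d = 9670 m, v = 18200 m/s.
d^0.83 = 9670^0.83 = 2032
v^0.39 = 18200^0.39 = 45.86
g^-0.22 = 1.62^-0.22 = 0.8993
D = 1.36 × 2032 × 45.86 × 0.8993 = 1.140 × 10^5 m
   = 114.0 km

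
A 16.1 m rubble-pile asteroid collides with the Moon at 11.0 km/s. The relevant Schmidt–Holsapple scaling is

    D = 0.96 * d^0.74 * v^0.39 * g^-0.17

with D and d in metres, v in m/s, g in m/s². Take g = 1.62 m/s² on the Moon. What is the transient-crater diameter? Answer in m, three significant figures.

In SI units: v = 11000 m/s.
d^0.74 = 16.1^0.74 = 7.817
v^0.39 = 11000^0.39 = 37.68
g^-0.17 = 1.62^-0.17 = 0.9213
D = 0.96 × 7.817 × 37.68 × 0.9213 = 260.5 m

D ≈ 261 m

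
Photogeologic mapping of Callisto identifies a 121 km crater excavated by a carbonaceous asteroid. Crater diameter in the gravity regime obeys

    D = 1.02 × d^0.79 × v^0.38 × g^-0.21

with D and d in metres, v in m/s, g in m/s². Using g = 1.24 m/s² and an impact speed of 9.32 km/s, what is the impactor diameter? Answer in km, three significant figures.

d ≈ 34.6 km

Rearranging for d: d = [D / (1.02 · 9320^0.38 · 1.24^-0.21)]^(1/0.79).
D = 121000 m.
9320^0.38 = 32.24
1.24^-0.21 = 0.9558
Denominator = 1.02 × 32.24 × 0.9558 = 31.43
D / 31.43 = 121000 / 31.43 = 3850
d = 3850^(1/0.79) = 3850^1.2658 = 34552 m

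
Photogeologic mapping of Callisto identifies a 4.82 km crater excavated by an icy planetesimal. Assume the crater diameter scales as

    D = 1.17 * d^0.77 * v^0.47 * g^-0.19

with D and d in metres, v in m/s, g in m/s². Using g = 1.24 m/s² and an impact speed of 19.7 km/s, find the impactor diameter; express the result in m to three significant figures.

d ≈ 125 m

Rearranging for d: d = [D / (1.17 · 19700^0.47 · 1.24^-0.19)]^(1/0.77).
D = 4820 m.
19700^0.47 = 104.3
1.24^-0.19 = 0.9600
Denominator = 1.17 × 104.3 × 0.9600 = 117.1
D / 117.1 = 4820 / 117.1 = 41.16
d = 41.16^(1/0.77) = 41.16^1.2987 = 124.9 m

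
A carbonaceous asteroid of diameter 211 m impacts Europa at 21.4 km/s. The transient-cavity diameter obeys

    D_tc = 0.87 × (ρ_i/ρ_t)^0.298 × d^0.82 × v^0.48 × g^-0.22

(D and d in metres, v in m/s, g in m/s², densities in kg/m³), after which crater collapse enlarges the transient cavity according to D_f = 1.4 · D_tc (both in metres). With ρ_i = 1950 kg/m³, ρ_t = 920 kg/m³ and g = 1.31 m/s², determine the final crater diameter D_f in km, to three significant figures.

D_f ≈ 13.9 km

v = 21400 m/s.
(ρ_i/ρ_t)^0.298 = (1950/920)^0.298 = 1.251
d^0.82 = 211^0.82 = 80.52
v^0.48 = 21400^0.48 = 119.8
g^-0.22 = 1.31^-0.22 = 0.9423
D_tc = 0.87 × 1.251 × 80.52 × 119.8 × 0.9423 = 9893 m
D_f = 1.4 × 9893 = 13850 m
     = 13.85 km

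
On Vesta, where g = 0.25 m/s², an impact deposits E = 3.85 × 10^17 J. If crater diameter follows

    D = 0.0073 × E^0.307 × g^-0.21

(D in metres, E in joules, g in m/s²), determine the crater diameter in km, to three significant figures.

E^0.307 = (3.85 × 10^17)^0.307 = 2.505 × 10^5
g^-0.21 = 0.25^-0.21 = 1.338
D = 0.0073 × 2.505 × 10^5 × 1.338 = 2447 m
   = 2.447 km

D ≈ 2.45 km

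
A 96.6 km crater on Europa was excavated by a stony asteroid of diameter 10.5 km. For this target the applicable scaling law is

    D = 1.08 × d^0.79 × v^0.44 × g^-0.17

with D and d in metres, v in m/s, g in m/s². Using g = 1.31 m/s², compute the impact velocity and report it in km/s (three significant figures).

Rearranging for v: v = [D / (1.08 · 10500^0.79 · 1.31^-0.17)]^(1/0.44).
D = 96600 m.
10500^0.79 = 1502
1.31^-0.17 = 0.9551
Denominator = 1.08 × 1502 × 0.9551 = 1549
D / 1549 = 96600 / 1549 = 62.36
v = 62.36^(1/0.44) = 62.36^2.2727 = 12003 m/s

v ≈ 12.0 km/s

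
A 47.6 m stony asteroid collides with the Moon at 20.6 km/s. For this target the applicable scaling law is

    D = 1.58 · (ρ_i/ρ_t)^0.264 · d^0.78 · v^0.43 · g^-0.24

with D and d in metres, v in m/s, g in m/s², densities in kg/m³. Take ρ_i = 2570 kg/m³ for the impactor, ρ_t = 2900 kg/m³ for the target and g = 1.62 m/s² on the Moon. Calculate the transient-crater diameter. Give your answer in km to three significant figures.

In SI units: v = 20600 m/s.
(ρ_i/ρ_t)^0.264 = (2570/2900)^0.264 = 0.9686
d^0.78 = 47.6^0.78 = 20.35
v^0.43 = 20600^0.43 = 71.61
g^-0.24 = 1.62^-0.24 = 0.8907
D = 1.58 × 0.9686 × 20.35 × 71.61 × 0.8907 = 1986 m
   = 1.986 km

D ≈ 1.99 km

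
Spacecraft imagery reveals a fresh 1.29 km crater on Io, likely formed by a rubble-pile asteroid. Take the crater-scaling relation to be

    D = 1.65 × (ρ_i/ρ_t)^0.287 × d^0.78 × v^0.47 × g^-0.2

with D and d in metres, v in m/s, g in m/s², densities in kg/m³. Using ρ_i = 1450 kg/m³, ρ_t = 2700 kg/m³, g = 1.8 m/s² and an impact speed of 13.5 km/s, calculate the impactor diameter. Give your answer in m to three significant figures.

Rearranging for d: d = [D / (1.65 · (1450/2700)^0.287 · 13500^0.47 · 1.8^-0.2)]^(1/0.78).
D = 1290 m.
(1450/2700)^0.287 = 0.8366
13500^0.47 = 87.35
1.8^-0.2 = 0.8891
Denominator = 1.65 × 0.8366 × 87.35 × 0.8891 = 107.2
D / 107.2 = 1290 / 107.2 = 12.03
d = 12.03^(1/0.78) = 12.03^1.2821 = 24.27 m

d ≈ 24.3 m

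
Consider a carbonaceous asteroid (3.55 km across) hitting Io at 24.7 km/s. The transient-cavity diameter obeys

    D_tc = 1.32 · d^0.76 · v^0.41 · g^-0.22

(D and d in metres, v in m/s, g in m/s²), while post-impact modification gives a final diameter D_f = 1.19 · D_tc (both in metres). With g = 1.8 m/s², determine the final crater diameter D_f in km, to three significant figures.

In SI: d = 3550 m, v = 24700 m/s.
d^0.76 = 3550^0.76 = 499.1
v^0.41 = 24700^0.41 = 63.24
g^-0.22 = 1.8^-0.22 = 0.8787
D_tc = 1.32 × 499.1 × 63.24 × 0.8787 = 36610 m
D_f = 1.19 × 36610 = 43566 m
     = 43.57 km

D_f ≈ 43.6 km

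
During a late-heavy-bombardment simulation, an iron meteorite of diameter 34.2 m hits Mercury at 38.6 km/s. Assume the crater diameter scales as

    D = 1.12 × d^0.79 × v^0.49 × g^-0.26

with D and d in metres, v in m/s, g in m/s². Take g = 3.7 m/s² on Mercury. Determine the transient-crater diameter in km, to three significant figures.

In SI units: v = 38600 m/s.
d^0.79 = 34.2^0.79 = 16.29
v^0.49 = 38600^0.49 = 176.8
g^-0.26 = 3.7^-0.26 = 0.7117
D = 1.12 × 16.29 × 176.8 × 0.7117 = 2296 m
   = 2.296 km

D ≈ 2.30 km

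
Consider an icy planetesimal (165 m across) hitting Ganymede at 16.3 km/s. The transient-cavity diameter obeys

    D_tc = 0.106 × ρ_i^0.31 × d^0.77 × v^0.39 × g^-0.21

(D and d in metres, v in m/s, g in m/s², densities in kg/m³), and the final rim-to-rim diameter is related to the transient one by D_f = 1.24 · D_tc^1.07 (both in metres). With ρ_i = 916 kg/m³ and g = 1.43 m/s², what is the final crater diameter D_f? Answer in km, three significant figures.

v = 16300 m/s.
ρ_i^0.31 = 916^0.31 = 8.283
d^0.77 = 165^0.77 = 50.99
v^0.39 = 16300^0.39 = 43.93
g^-0.21 = 1.43^-0.21 = 0.9276
D_tc = 0.106 × 8.283 × 50.99 × 43.93 × 0.9276 = 1824 m
D_f = 1.24 × (1824)^1.07 = 3826 m
     = 3.826 km

D_f ≈ 3.83 km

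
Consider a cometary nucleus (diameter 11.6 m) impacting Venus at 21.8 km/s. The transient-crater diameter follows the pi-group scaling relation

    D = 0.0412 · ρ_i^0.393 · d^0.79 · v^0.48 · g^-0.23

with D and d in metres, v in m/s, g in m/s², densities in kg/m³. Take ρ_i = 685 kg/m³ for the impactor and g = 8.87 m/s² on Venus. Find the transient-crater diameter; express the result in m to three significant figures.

D ≈ 272 m

In SI units: v = 21800 m/s.
ρ_i^0.393 = 685^0.393 = 13.01
d^0.79 = 11.6^0.79 = 6.933
v^0.48 = 21800^0.48 = 120.9
g^-0.23 = 8.87^-0.23 = 0.6053
D = 0.0412 × 13.01 × 6.933 × 120.9 × 0.6053 = 272.0 m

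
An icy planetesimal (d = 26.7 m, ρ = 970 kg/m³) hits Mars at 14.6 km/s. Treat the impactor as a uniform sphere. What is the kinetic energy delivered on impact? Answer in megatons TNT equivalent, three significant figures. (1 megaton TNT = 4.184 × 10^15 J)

E ≈ 0.246 Mt TNT

v = 14600 m/s.
Mass m = (π/6) ρ d³ = (π/6) × 970 × (26.7)³ = 9.667 × 10^6 kg
E = ½ m v² = 0.5 × 9.667 × 10^6 × (14600)² = 1.030 × 10^15 J
   = 1.030 × 10^15 / 4.184×10^15 = 0.2462 Mt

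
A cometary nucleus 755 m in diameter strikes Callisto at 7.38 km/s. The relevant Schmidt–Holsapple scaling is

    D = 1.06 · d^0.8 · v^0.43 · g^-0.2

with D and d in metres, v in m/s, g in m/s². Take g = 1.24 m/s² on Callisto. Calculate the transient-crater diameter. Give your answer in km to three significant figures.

In SI units: v = 7380 m/s.
d^0.8 = 755^0.8 = 200.6
v^0.43 = 7380^0.43 = 46.05
g^-0.2 = 1.24^-0.2 = 0.9579
D = 1.06 × 200.6 × 46.05 × 0.9579 = 9380 m
   = 9.380 km

D ≈ 9.38 km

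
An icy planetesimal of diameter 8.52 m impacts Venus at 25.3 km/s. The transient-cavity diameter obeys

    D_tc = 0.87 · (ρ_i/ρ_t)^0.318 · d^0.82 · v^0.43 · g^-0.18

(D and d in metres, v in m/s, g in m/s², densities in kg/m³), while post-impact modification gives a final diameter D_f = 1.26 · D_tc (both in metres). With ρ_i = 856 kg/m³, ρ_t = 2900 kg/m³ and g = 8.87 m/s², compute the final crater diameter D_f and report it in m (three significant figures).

D_f ≈ 228 m

v = 25300 m/s.
(ρ_i/ρ_t)^0.318 = (856/2900)^0.318 = 0.6784
d^0.82 = 8.52^0.82 = 5.794
v^0.43 = 25300^0.43 = 78.22
g^-0.18 = 8.87^-0.18 = 0.6751
D_tc = 0.87 × 0.6784 × 5.794 × 78.22 × 0.6751 = 180.6 m
D_f = 1.26 × 180.6 = 227.6 m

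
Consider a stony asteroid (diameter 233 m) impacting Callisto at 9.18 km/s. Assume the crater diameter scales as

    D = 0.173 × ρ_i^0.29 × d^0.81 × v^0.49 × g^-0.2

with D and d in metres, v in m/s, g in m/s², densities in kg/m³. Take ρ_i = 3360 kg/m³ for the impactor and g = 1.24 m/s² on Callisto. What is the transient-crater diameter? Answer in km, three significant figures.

In SI units: v = 9180 m/s.
ρ_i^0.29 = 3360^0.29 = 10.54
d^0.81 = 233^0.81 = 82.71
v^0.49 = 9180^0.49 = 87.46
g^-0.2 = 1.24^-0.2 = 0.9579
D = 0.173 × 10.54 × 82.71 × 87.46 × 0.9579 = 12635 m
   = 12.63 km

D ≈ 12.6 km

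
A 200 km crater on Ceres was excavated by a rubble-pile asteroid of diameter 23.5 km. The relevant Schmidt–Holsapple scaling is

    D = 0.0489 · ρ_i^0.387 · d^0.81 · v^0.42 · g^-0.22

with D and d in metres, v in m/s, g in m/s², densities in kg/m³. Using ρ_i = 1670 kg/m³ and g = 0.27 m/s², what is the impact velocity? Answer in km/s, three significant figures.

v ≈ 11.1 km/s

Rearranging for v: v = [D / (0.0489 · 1670^0.387 · 23500^0.81 · 0.27^-0.22)]^(1/0.42).
D = 200000 m.
1670^0.387 = 17.67
23500^0.81 = 3472
0.27^-0.22 = 1.334
Denominator = 0.0489 × 17.67 × 3472 × 1.334 = 4002
D / 4002 = 200000 / 4002 = 49.98
v = 49.98^(1/0.42) = 49.98^2.381 = 11088 m/s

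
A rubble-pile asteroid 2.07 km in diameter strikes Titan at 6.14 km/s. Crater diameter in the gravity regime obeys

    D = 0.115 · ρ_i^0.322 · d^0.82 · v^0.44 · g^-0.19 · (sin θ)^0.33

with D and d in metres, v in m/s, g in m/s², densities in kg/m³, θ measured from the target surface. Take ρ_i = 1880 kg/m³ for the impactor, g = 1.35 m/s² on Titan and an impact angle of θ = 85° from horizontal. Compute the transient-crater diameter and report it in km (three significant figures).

D ≈ 29.9 km

In SI units: d = 2070 m, v = 6140 m/s.
ρ_i^0.322 = 1880^0.322 = 11.33
d^0.82 = 2070^0.82 = 523.7
v^0.44 = 6140^0.44 = 46.43
g^-0.19 = 1.35^-0.19 = 0.9446
(sin 85°)^0.33 = 0.9962^0.33 = 0.9987
D = 0.115 × 11.33 × 523.7 × 46.43 × 0.9446 × 0.9987 = 29888 m
   = 29.89 km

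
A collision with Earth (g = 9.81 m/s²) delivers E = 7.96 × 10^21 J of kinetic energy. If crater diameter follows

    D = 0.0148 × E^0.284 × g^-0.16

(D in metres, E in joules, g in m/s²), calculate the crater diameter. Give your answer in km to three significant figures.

E^0.284 = (7.96 × 10^21)^0.284 = 1.659 × 10^6
g^-0.16 = 9.81^-0.16 = 0.6940
D = 0.0148 × 1.659 × 10^6 × 0.6940 = 17040 m
   = 17.04 km

D ≈ 17.0 km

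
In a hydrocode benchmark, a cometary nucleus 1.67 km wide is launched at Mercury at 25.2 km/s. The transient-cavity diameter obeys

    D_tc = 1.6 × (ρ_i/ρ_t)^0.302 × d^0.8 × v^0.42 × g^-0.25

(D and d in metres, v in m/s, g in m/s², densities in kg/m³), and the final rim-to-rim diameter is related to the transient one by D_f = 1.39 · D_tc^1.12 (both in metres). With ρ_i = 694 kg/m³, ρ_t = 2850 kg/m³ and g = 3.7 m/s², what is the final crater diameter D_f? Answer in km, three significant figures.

D_f ≈ 91.8 km

In SI: d = 1670 m, v = 25200 m/s.
(ρ_i/ρ_t)^0.302 = (694/2850)^0.302 = 0.6527
d^0.8 = 1670^0.8 = 378.6
v^0.42 = 25200^0.42 = 70.56
g^-0.25 = 3.7^-0.25 = 0.7210
D_tc = 1.6 × 0.6527 × 378.6 × 70.56 × 0.7210 = 20110 m
D_f = 1.39 × (20110)^1.12 = 91799 m
     = 91.80 km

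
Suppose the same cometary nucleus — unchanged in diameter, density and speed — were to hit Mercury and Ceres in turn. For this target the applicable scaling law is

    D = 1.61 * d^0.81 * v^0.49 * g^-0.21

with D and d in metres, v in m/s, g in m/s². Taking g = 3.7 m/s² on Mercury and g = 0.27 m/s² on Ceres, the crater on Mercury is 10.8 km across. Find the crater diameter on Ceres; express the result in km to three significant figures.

All impactor-dependent factors cancel in the ratio, leaving D_Ceres/D_Mercury = (g_Ceres/g_Mercury)^-0.21.
(0.27/3.7)^-0.21 = 0.07297^-0.21 = 1.733
D_Ceres = 1.733 × 10.8 km = 18.7 km

D ≈ 18.7 km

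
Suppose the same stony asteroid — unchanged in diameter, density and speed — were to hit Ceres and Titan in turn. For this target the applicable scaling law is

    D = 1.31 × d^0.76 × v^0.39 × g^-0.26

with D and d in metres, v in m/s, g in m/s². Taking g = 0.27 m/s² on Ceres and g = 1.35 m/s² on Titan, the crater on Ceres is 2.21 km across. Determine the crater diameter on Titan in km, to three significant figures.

All impactor-dependent factors cancel in the ratio, leaving D_Titan/D_Ceres = (g_Titan/g_Ceres)^-0.26.
(1.35/0.27)^-0.26 = 5.000^-0.26 = 0.6581
D_Titan = 0.6581 × 2.21 km = 1.45 km

D ≈ 1.45 km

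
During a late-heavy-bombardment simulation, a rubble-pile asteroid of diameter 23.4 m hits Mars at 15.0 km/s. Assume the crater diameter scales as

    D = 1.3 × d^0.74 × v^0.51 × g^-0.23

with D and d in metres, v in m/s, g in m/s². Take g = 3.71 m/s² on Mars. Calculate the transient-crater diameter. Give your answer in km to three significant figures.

In SI units: v = 15000 m/s.
d^0.74 = 23.4^0.74 = 10.31
v^0.51 = 15000^0.51 = 134.8
g^-0.23 = 3.71^-0.23 = 0.7397
D = 1.3 × 10.31 × 134.8 × 0.7397 = 1336 m
   = 1.336 km

D ≈ 1.34 km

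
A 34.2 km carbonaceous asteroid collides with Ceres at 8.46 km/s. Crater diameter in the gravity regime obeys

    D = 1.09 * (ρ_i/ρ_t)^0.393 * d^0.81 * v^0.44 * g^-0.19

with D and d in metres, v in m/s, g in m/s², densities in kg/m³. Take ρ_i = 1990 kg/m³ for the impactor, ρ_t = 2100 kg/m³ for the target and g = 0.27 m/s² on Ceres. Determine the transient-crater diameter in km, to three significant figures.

D ≈ 344 km

In SI units: d = 34200 m, v = 8460 m/s.
(ρ_i/ρ_t)^0.393 = (1990/2100)^0.393 = 0.9791
d^0.81 = 34200^0.81 = 4705
v^0.44 = 8460^0.44 = 53.46
g^-0.19 = 0.27^-0.19 = 1.282
D = 1.09 × 0.9791 × 4705 × 53.46 × 1.282 = 3.441 × 10^5 m
   = 344.1 km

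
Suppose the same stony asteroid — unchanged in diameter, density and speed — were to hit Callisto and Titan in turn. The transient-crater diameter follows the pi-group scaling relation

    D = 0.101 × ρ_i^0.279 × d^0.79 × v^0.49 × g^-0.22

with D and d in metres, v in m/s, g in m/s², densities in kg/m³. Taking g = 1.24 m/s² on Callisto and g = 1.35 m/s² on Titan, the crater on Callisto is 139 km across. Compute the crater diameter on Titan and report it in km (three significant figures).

All impactor-dependent factors cancel in the ratio, leaving D_Titan/D_Callisto = (g_Titan/g_Callisto)^-0.22.
(1.35/1.24)^-0.22 = 1.089^-0.22 = 0.9814
D_Titan = 0.9814 × 139 km = 136 km

D ≈ 136 km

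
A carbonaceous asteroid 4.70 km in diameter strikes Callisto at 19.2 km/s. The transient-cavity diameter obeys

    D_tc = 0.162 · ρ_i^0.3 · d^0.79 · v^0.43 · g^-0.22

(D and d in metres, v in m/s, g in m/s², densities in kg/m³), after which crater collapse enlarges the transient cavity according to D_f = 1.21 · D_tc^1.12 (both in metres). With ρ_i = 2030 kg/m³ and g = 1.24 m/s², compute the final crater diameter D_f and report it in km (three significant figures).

D_f ≈ 396 km

In SI: d = 4700 m, v = 19200 m/s.
ρ_i^0.3 = 2030^0.3 = 9.823
d^0.79 = 4700^0.79 = 796.1
v^0.43 = 19200^0.43 = 69.47
g^-0.22 = 1.24^-0.22 = 0.9538
D_tc = 0.162 × 9.823 × 796.1 × 69.47 × 0.9538 = 83940 m
D_f = 1.21 × (83940)^1.12 = 3.959 × 10^5 m
     = 395.9 km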